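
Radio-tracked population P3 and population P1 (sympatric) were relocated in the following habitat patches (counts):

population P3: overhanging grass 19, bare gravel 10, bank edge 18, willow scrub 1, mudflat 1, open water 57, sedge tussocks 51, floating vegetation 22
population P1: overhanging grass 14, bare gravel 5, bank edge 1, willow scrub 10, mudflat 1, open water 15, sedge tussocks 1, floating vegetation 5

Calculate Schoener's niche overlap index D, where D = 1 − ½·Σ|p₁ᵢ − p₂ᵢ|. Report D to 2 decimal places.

0.60

Proportions for population P3 (n=179): 19/179=0.1061, 10/179=0.0559, 18/179=0.1006, 1/179=0.0056, 1/179=0.0056, 57/179=0.3184, 51/179=0.2849, 22/179=0.1229
Proportions for population P1 (n=52): 14/52=0.2692, 5/52=0.0962, 1/52=0.0192, 10/52=0.1923, 1/52=0.0192, 15/52=0.2885, 1/52=0.0192, 5/52=0.0962
Σ|p₁ᵢ − p₂ᵢ| = 0.1631 + 0.0403 + 0.0814 + 0.1867 + 0.0136 + 0.0299 + 0.2657 + 0.0267 = 0.8074
D = 1 − ½ × 0.8074 = 1 − 0.40370 = 0.59630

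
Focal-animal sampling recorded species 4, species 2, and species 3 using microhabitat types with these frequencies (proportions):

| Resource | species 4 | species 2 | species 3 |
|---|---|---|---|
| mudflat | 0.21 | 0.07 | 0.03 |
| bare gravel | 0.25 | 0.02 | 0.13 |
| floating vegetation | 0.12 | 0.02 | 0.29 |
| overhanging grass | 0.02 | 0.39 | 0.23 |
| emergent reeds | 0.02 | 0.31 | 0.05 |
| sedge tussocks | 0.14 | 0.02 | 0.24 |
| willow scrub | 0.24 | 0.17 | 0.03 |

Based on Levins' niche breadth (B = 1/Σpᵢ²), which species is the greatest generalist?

species 4

Σp_4ᵢ² = 0.21² + 0.25² + 0.12² + 0.02² + 0.02² + 0.14² + 0.24² = 0.0441 + 0.0625 + 0.0144 + 0.0004 + 0.0004 + 0.0196 + 0.0576 = 0.1990
B_4 = 1 / 0.1990 = 5.0251
Σp_2ᵢ² = 0.07² + 0.02² + 0.02² + 0.39² + 0.31² + 0.02² + 0.17² = 0.0049 + 0.0004 + 0.0004 + 0.1521 + 0.0961 + 0.0004 + 0.0289 = 0.2832
B_2 = 1 / 0.2832 = 3.5311
Σp_3ᵢ² = 0.03² + 0.13² + 0.29² + 0.23² + 0.05² + 0.24² + 0.03² = 0.0009 + 0.0169 + 0.0841 + 0.0529 + 0.0025 + 0.0576 + 0.0009 = 0.2158
B_3 = 1 / 0.2158 = 4.6339
Highest B → broadest niche (most generalist): species 4 (B = 5.03).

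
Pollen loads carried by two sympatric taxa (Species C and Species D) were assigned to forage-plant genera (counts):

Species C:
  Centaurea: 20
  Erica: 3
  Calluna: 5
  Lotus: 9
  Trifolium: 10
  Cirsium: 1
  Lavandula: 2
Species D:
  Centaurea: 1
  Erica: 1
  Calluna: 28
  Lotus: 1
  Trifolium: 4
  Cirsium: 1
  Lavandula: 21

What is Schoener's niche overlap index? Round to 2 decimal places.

0.28

Proportions for Species C (n=50): 20/50=0.4000, 3/50=0.0600, 5/50=0.1000, 9/50=0.1800, 10/50=0.2000, 1/50=0.0200, 2/50=0.0400
Proportions for Species D (n=57): 1/57=0.0175, 1/57=0.0175, 28/57=0.4912, 1/57=0.0175, 4/57=0.0702, 1/57=0.0175, 21/57=0.3684
Σ|p₁ᵢ − p₂ᵢ| = 0.3825 + 0.0425 + 0.3912 + 0.1625 + 0.1298 + 0.0025 + 0.3284 = 1.4394
D = 1 − ½ × 1.4394 = 1 − 0.71970 = 0.28030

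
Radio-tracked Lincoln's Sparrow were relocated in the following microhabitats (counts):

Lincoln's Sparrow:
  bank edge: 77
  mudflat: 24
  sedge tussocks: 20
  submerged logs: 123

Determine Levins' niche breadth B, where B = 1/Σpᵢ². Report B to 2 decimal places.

Proportions for Lincoln's Sparrow (n=244): 77/244=0.3156, 24/244=0.0984, 20/244=0.0820, 123/244=0.5041
Σpᵢ² = 0.3156² + 0.0984² + 0.0820² + 0.5041² = 0.099603 + 0.009683 + 0.006724 + 0.254117 = 0.370127
B = 1 / 0.370127 = 2.7018

2.70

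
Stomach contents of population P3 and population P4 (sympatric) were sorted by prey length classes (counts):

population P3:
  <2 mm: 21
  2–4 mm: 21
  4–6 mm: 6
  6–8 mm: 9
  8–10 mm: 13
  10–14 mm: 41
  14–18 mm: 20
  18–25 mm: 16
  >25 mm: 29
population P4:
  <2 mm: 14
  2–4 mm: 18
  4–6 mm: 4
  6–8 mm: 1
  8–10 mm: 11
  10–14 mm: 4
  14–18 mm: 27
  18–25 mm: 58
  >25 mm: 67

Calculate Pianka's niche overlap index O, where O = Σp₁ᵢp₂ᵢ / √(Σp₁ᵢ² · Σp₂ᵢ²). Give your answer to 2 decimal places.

Proportions for population P3 (n=176): 21/176=0.1193, 21/176=0.1193, 6/176=0.0341, 9/176=0.0511, 13/176=0.0739, 41/176=0.2330, 20/176=0.1136, 16/176=0.0909, 29/176=0.1648
Proportions for population P4 (n=204): 14/204=0.0686, 18/204=0.0882, 4/204=0.0196, 1/204=0.0049, 11/204=0.0539, 4/204=0.0196, 27/204=0.1324, 58/204=0.2843, 67/204=0.3284
Σ p₁ᵢp₂ᵢ = 0.008184 + 0.010522 + 0.000668 + 0.000250 + 0.003983 + 0.004567 + 0.015041 + 0.025843 + 0.054120 = 0.123178
Σp_1ᵢ² = 0.1193² + 0.1193² + 0.0341² + 0.0511² + 0.0739² + 0.2330² + 0.1136² + 0.0909² + 0.1648² = 0.014232 + 0.014232 + 0.001163 + 0.002611 + 0.005461 + 0.054289 + 0.012905 + 0.008263 + 0.027159 = 0.140315
Σp_2ᵢ² = 0.0686² + 0.0882² + 0.0196² + 0.0049² + 0.0539² + 0.0196² + 0.1324² + 0.2843² + 0.3284² = 0.004706 + 0.007779 + 0.000384 + 0.000024 + 0.002905 + 0.000384 + 0.017530 + 0.080826 + 0.107847 = 0.222385
O = 0.123178 / √(0.140315 × 0.222385) = 0.123178 / 0.1766464 = 0.6973

0.70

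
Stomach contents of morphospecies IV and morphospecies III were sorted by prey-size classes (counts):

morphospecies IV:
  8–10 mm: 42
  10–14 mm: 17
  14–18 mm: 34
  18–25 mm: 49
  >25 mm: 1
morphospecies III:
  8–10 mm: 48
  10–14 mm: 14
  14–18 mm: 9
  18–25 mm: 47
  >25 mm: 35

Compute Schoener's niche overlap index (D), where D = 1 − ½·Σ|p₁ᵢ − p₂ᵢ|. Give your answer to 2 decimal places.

0.76

Proportions for morphospecies IV (n=143): 42/143=0.2937, 17/143=0.1189, 34/143=0.2378, 49/143=0.3427, 1/143=0.0070
Proportions for morphospecies III (n=153): 48/153=0.3137, 14/153=0.0915, 9/153=0.0588, 47/153=0.3072, 35/153=0.2288
Σ|p₁ᵢ − p₂ᵢ| = 0.0200 + 0.0274 + 0.1790 + 0.0355 + 0.2218 = 0.4837
D = 1 − ½ × 0.4837 = 1 − 0.24185 = 0.75815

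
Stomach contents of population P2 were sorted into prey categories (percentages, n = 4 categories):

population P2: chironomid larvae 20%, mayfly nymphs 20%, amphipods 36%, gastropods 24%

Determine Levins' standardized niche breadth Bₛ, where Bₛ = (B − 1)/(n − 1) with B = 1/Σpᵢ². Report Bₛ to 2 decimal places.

0.91

Convert percentages to proportions (divide by 100).
Σpᵢ² = 0.20² + 0.20² + 0.36² + 0.24² = 0.0400 + 0.0400 + 0.1296 + 0.0576 = 0.2672
B = 1 / 0.2672 = 3.7425
Bₛ = (B − 1)/(n − 1) = (3.7425 − 1)/(4 − 1) = 2.7425/3 = 0.9142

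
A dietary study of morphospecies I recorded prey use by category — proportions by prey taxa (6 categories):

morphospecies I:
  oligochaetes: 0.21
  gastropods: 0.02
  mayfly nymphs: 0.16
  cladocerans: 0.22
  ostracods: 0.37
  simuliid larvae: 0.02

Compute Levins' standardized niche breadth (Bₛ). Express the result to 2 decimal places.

Σpᵢ² = 0.21² + 0.02² + 0.16² + 0.22² + 0.37² + 0.02² = 0.0441 + 0.0004 + 0.0256 + 0.0484 + 0.1369 + 0.0004 = 0.2558
B = 1 / 0.2558 = 3.9093
Bₛ = (B − 1)/(n − 1) = (3.9093 − 1)/(6 − 1) = 2.9093/5 = 0.5819

0.58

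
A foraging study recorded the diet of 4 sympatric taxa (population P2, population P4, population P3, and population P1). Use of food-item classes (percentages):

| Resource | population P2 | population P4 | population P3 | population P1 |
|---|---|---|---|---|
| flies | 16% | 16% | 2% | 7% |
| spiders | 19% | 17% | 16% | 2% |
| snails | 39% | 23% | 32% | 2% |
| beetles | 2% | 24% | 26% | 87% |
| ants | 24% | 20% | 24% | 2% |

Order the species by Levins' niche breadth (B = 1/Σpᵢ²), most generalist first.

population P4 > population P3 > population P2 > population P1

Convert percentages to proportions (divide by 100).
Σp_P2ᵢ² = 0.16² + 0.19² + 0.39² + 0.02² + 0.24² = 0.0256 + 0.0361 + 0.1521 + 0.0004 + 0.0576 = 0.2718
B_P2 = 1 / 0.2718 = 3.6792
Σp_P4ᵢ² = 0.16² + 0.17² + 0.23² + 0.24² + 0.20² = 0.0256 + 0.0289 + 0.0529 + 0.0576 + 0.0400 = 0.2050
B_P4 = 1 / 0.2050 = 4.8780
Σp_P3ᵢ² = 0.02² + 0.16² + 0.32² + 0.26² + 0.24² = 0.0004 + 0.0256 + 0.1024 + 0.0676 + 0.0576 = 0.2536
B_P3 = 1 / 0.2536 = 3.9432
Σp_P1ᵢ² = 0.07² + 0.02² + 0.02² + 0.87² + 0.02² = 0.0049 + 0.0004 + 0.0004 + 0.7569 + 0.0004 = 0.7630
B_P1 = 1 / 0.7630 = 1.3106
Ranking by B (broadest → narrowest): population P4 (4.88) > population P3 (3.94) > population P2 (3.68) > population P1 (1.31)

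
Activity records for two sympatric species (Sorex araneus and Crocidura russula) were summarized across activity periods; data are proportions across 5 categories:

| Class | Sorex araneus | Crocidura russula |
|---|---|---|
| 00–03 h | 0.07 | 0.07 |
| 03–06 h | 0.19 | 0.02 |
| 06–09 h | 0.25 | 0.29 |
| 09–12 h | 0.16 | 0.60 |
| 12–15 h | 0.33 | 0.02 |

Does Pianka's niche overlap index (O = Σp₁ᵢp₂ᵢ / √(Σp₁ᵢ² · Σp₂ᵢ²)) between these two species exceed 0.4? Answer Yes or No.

Yes

Σ p₁ᵢp₂ᵢ = 0.0049 + 0.0038 + 0.0725 + 0.0960 + 0.0066 = 0.1838
Σp_1ᵢ² = 0.07² + 0.19² + 0.25² + 0.16² + 0.33² = 0.0049 + 0.0361 + 0.0625 + 0.0256 + 0.1089 = 0.2380
Σp_2ᵢ² = 0.07² + 0.02² + 0.29² + 0.60² + 0.02² = 0.0049 + 0.0004 + 0.0841 + 0.3600 + 0.0004 = 0.4498
O = 0.1838 / √(0.2380 × 0.4498) = 0.1838 / 0.32719 = 0.5618
O = 0.5618 > 0.4 → Yes.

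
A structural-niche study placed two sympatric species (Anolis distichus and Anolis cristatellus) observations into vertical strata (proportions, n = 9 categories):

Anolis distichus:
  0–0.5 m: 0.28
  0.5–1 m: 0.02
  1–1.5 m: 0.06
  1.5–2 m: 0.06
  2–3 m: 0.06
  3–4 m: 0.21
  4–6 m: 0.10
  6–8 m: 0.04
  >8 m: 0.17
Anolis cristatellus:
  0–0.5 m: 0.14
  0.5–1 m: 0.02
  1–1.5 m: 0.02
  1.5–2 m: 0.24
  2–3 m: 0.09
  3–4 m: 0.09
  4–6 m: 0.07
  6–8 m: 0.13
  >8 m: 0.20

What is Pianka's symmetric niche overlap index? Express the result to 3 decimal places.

Σ p₁ᵢp₂ᵢ = 0.0392 + 0.0004 + 0.0012 + 0.0144 + 0.0054 + 0.0189 + 0.0070 + 0.0052 + 0.0340 = 0.1257
Σp_1ᵢ² = 0.28² + 0.02² + 0.06² + 0.06² + 0.06² + 0.21² + 0.10² + 0.04² + 0.17² = 0.0784 + 0.0004 + 0.0036 + 0.0036 + 0.0036 + 0.0441 + 0.0100 + 0.0016 + 0.0289 = 0.1742
Σp_2ᵢ² = 0.14² + 0.02² + 0.02² + 0.24² + 0.09² + 0.09² + 0.07² + 0.13² + 0.20² = 0.0196 + 0.0004 + 0.0004 + 0.0576 + 0.0081 + 0.0081 + 0.0049 + 0.0169 + 0.0400 = 0.1560
O = 0.1257 / √(0.1742 × 0.1560) = 0.1257 / 0.164849 = 0.76252

0.763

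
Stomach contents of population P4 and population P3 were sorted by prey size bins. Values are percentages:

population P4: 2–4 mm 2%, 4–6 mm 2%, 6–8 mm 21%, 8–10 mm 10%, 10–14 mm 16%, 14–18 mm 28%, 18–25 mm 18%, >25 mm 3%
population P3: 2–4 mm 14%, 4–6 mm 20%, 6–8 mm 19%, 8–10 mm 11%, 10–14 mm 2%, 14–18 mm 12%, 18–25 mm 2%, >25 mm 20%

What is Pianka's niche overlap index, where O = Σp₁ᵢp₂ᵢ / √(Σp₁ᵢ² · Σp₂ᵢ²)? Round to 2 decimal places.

Convert percentages to proportions (divide by 100).
Σ p₁ᵢp₂ᵢ = 0.0028 + 0.0040 + 0.0399 + 0.0110 + 0.0032 + 0.0336 + 0.0036 + 0.0060 = 0.1041
Σp_1ᵢ² = 0.02² + 0.02² + 0.21² + 0.10² + 0.16² + 0.28² + 0.18² + 0.03² = 0.0004 + 0.0004 + 0.0441 + 0.0100 + 0.0256 + 0.0784 + 0.0324 + 0.0009 = 0.1922
Σp_2ᵢ² = 0.14² + 0.20² + 0.19² + 0.11² + 0.02² + 0.12² + 0.02² + 0.20² = 0.0196 + 0.0400 + 0.0361 + 0.0121 + 0.0004 + 0.0144 + 0.0004 + 0.0400 = 0.1630
O = 0.1041 / √(0.1922 × 0.1630) = 0.1041 / 0.17700 = 0.5881

0.59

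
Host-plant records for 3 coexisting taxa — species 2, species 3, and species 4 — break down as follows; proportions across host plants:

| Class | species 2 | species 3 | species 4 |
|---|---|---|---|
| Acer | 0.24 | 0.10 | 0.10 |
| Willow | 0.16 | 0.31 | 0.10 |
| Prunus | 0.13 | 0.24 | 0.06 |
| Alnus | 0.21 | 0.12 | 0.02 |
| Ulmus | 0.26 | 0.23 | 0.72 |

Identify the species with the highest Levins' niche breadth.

species 2

Σp_2ᵢ² = 0.24² + 0.16² + 0.13² + 0.21² + 0.26² = 0.0576 + 0.0256 + 0.0169 + 0.0441 + 0.0676 = 0.2118
B_2 = 1 / 0.2118 = 4.7214
Σp_3ᵢ² = 0.10² + 0.31² + 0.24² + 0.12² + 0.23² = 0.0100 + 0.0961 + 0.0576 + 0.0144 + 0.0529 = 0.2310
B_3 = 1 / 0.2310 = 4.3290
Σp_4ᵢ² = 0.10² + 0.10² + 0.06² + 0.02² + 0.72² = 0.0100 + 0.0100 + 0.0036 + 0.0004 + 0.5184 = 0.5424
B_4 = 1 / 0.5424 = 1.8437
Highest B → broadest niche (most generalist): species 2 (B = 4.72).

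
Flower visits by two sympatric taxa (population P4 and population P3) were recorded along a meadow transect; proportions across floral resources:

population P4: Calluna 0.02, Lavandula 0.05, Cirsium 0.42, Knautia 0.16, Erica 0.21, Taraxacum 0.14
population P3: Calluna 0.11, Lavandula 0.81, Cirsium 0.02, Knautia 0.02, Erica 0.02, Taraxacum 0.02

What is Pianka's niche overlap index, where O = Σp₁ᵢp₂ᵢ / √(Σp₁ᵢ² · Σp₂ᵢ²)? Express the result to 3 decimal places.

0.145

Σ p₁ᵢp₂ᵢ = 0.0022 + 0.0405 + 0.0084 + 0.0032 + 0.0042 + 0.0028 = 0.0613
Σp_1ᵢ² = 0.02² + 0.05² + 0.42² + 0.16² + 0.21² + 0.14² = 0.0004 + 0.0025 + 0.1764 + 0.0256 + 0.0441 + 0.0196 = 0.2686
Σp_2ᵢ² = 0.11² + 0.81² + 0.02² + 0.02² + 0.02² + 0.02² = 0.0121 + 0.6561 + 0.0004 + 0.0004 + 0.0004 + 0.0004 = 0.6698
O = 0.0613 / √(0.2686 × 0.6698) = 0.0613 / 0.424156 = 0.14452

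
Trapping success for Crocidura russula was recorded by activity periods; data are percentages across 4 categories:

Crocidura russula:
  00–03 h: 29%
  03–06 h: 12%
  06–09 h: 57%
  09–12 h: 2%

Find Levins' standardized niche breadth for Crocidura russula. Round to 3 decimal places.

0.453

Convert percentages to proportions (divide by 100).
Σpᵢ² = 0.29² + 0.12² + 0.57² + 0.02² = 0.0841 + 0.0144 + 0.3249 + 0.0004 = 0.4238
B = 1 / 0.4238 = 2.35960
Bₛ = (B − 1)/(n − 1) = (2.35960 − 1)/(4 − 1) = 1.35960/3 = 0.45320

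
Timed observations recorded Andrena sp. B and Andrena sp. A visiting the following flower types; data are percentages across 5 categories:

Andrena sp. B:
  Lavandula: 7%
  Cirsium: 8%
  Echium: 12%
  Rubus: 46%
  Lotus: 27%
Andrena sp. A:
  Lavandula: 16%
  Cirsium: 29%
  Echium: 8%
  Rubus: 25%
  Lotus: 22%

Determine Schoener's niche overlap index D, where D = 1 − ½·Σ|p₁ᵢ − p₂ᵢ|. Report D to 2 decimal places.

0.70

Convert percentages to proportions (divide by 100).
Σ|p₁ᵢ − p₂ᵢ| = 0.09 + 0.21 + 0.04 + 0.21 + 0.05 = 0.60
D = 1 − ½ × 0.60 = 1 − 0.300 = 0.7000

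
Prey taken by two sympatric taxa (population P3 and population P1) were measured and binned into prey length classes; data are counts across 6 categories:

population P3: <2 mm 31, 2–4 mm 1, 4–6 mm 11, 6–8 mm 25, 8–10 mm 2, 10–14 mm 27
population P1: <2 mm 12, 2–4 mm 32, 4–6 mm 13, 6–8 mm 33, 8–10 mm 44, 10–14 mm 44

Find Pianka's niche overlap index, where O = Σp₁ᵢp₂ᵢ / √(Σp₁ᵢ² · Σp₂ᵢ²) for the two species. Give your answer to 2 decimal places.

0.68

Proportions for population P3 (n=97): 31/97=0.3196, 1/97=0.0103, 11/97=0.1134, 25/97=0.2577, 2/97=0.0206, 27/97=0.2784
Proportions for population P1 (n=178): 12/178=0.0674, 32/178=0.1798, 13/178=0.0730, 33/178=0.1854, 44/178=0.2472, 44/178=0.2472
Σ p₁ᵢp₂ᵢ = 0.021541 + 0.001852 + 0.008278 + 0.047778 + 0.005092 + 0.068820 = 0.153361
Σp_1ᵢ² = 0.3196² + 0.0103² + 0.1134² + 0.2577² + 0.0206² + 0.2784² = 0.102144 + 0.000106 + 0.012860 + 0.066409 + 0.000424 + 0.077507 = 0.259450
Σp_2ᵢ² = 0.0674² + 0.1798² + 0.0730² + 0.1854² + 0.2472² + 0.2472² = 0.004543 + 0.032328 + 0.005329 + 0.034373 + 0.061108 + 0.061108 = 0.198789
O = 0.153361 / √(0.259450 × 0.198789) = 0.153361 / 0.2271031 = 0.6753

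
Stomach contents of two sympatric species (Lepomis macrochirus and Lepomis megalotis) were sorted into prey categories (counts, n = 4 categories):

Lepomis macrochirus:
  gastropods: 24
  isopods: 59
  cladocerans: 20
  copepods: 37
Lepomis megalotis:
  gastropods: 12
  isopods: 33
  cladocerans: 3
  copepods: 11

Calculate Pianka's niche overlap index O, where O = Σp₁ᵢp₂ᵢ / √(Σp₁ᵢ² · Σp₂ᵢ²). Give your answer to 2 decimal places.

0.96

Proportions for Lepomis macrochirus (n=140): 24/140=0.1714, 59/140=0.4214, 20/140=0.1429, 37/140=0.2643
Proportions for Lepomis megalotis (n=59): 12/59=0.2034, 33/59=0.5593, 3/59=0.0508, 11/59=0.1864
Σ p₁ᵢp₂ᵢ = 0.034863 + 0.235689 + 0.007259 + 0.049266 = 0.327077
Σp_1ᵢ² = 0.1714² + 0.4214² + 0.1429² + 0.2643² = 0.029378 + 0.177578 + 0.020420 + 0.069854 = 0.297230
Σp_2ᵢ² = 0.2034² + 0.5593² + 0.0508² + 0.1864² = 0.041372 + 0.312816 + 0.002581 + 0.034745 = 0.391514
O = 0.327077 / √(0.297230 × 0.391514) = 0.327077 / 0.3411300 = 0.9588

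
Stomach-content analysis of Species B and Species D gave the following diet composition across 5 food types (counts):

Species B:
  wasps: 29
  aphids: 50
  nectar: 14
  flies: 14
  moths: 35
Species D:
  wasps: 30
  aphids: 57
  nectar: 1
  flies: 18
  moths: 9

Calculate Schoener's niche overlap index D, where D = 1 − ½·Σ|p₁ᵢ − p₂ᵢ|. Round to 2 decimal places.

Proportions for Species B (n=142): 29/142=0.2042, 50/142=0.3521, 14/142=0.0986, 14/142=0.0986, 35/142=0.2465
Proportions for Species D (n=115): 30/115=0.2609, 57/115=0.4957, 1/115=0.0087, 18/115=0.1565, 9/115=0.0783
Σ|p₁ᵢ − p₂ᵢ| = 0.0567 + 0.1436 + 0.0899 + 0.0579 + 0.1682 = 0.5163
D = 1 − ½ × 0.5163 = 1 − 0.25815 = 0.74185

0.74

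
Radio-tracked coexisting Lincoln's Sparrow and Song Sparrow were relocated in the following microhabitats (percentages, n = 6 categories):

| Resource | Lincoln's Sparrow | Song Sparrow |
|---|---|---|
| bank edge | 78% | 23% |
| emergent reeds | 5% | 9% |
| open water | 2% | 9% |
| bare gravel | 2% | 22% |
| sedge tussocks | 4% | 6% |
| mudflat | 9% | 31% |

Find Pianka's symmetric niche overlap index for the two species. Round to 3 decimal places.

0.600

Convert percentages to proportions (divide by 100).
Σ p₁ᵢp₂ᵢ = 0.1794 + 0.0045 + 0.0018 + 0.0044 + 0.0024 + 0.0279 = 0.2204
Σp_1ᵢ² = 0.78² + 0.05² + 0.02² + 0.02² + 0.04² + 0.09² = 0.6084 + 0.0025 + 0.0004 + 0.0004 + 0.0016 + 0.0081 = 0.6214
Σp_2ᵢ² = 0.23² + 0.09² + 0.09² + 0.22² + 0.06² + 0.31² = 0.0529 + 0.0081 + 0.0081 + 0.0484 + 0.0036 + 0.0961 = 0.2172
O = 0.2204 / √(0.6214 × 0.2172) = 0.2204 / 0.367380 = 0.59992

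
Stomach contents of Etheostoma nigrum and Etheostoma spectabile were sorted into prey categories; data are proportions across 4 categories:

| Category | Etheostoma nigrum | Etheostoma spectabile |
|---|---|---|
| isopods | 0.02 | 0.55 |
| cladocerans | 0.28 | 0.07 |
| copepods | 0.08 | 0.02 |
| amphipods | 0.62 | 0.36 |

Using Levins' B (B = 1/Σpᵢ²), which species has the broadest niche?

Etheostoma spectabile

Σp_nigrᵢ² = 0.02² + 0.28² + 0.08² + 0.62² = 0.0004 + 0.0784 + 0.0064 + 0.3844 = 0.4696
B_nigr = 1 / 0.4696 = 2.1295
Σp_specᵢ² = 0.55² + 0.07² + 0.02² + 0.36² = 0.3025 + 0.0049 + 0.0004 + 0.1296 = 0.4374
B_spec = 1 / 0.4374 = 2.2862
Highest B → broadest niche (most generalist): Etheostoma spectabile (B = 2.29).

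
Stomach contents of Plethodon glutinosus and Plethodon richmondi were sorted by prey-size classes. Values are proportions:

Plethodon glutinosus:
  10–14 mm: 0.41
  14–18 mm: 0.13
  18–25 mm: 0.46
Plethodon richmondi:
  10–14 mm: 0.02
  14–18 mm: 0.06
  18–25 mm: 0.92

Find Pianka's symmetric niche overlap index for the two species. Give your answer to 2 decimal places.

Σ p₁ᵢp₂ᵢ = 0.0082 + 0.0078 + 0.4232 = 0.4392
Σp_1ᵢ² = 0.41² + 0.13² + 0.46² = 0.1681 + 0.0169 + 0.2116 = 0.3966
Σp_2ᵢ² = 0.02² + 0.06² + 0.92² = 0.0004 + 0.0036 + 0.8464 = 0.8504
O = 0.4392 / √(0.3966 × 0.8504) = 0.4392 / 0.58075 = 0.7563

0.76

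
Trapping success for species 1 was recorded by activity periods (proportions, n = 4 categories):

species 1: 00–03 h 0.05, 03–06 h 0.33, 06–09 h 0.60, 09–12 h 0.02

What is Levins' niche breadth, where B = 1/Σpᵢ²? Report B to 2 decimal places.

Σpᵢ² = 0.05² + 0.33² + 0.60² + 0.02² = 0.0025 + 0.1089 + 0.3600 + 0.0004 = 0.4718
B = 1 / 0.4718 = 2.1195

2.12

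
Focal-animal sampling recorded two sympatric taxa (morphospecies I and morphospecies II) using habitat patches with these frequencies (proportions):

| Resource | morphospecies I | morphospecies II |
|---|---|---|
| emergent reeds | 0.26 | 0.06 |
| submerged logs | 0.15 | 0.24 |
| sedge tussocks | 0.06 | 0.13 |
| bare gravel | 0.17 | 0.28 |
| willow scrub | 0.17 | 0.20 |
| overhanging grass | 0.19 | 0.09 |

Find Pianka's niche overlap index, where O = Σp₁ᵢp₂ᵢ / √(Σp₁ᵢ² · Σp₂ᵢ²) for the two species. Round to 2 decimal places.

Σ p₁ᵢp₂ᵢ = 0.0156 + 0.0360 + 0.0078 + 0.0476 + 0.0340 + 0.0171 = 0.1581
Σp_1ᵢ² = 0.26² + 0.15² + 0.06² + 0.17² + 0.17² + 0.19² = 0.0676 + 0.0225 + 0.0036 + 0.0289 + 0.0289 + 0.0361 = 0.1876
Σp_2ᵢ² = 0.06² + 0.24² + 0.13² + 0.28² + 0.20² + 0.09² = 0.0036 + 0.0576 + 0.0169 + 0.0784 + 0.0400 + 0.0081 = 0.2046
O = 0.1581 / √(0.1876 × 0.2046) = 0.1581 / 0.19592 = 0.8070

0.81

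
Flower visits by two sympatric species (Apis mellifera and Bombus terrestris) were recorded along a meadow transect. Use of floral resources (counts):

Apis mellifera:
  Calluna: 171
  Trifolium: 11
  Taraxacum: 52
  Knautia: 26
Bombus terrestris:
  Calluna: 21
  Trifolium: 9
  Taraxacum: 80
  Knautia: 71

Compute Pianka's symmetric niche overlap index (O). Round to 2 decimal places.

0.49

Proportions for Apis mellifera (n=260): 171/260=0.6577, 11/260=0.0423, 52/260=0.2000, 26/260=0.1000
Proportions for Bombus terrestris (n=181): 21/181=0.1160, 9/181=0.0497, 80/181=0.4420, 71/181=0.3923
Σ p₁ᵢp₂ᵢ = 0.076293 + 0.002102 + 0.088400 + 0.039230 = 0.206025
Σp_1ᵢ² = 0.6577² + 0.0423² + 0.2000² + 0.1000² = 0.432569 + 0.001789 + 0.040000 + 0.010000 = 0.484358
Σp_2ᵢ² = 0.1160² + 0.0497² + 0.4420² + 0.3923² = 0.013456 + 0.002470 + 0.195364 + 0.153899 = 0.365189
O = 0.206025 / √(0.484358 × 0.365189) = 0.206025 / 0.4205737 = 0.4899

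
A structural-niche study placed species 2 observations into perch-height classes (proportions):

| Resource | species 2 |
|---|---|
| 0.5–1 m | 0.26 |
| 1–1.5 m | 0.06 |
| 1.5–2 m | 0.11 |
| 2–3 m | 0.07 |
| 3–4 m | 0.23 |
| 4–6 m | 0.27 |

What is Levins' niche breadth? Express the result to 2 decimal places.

Σpᵢ² = 0.26² + 0.06² + 0.11² + 0.07² + 0.23² + 0.27² = 0.0676 + 0.0036 + 0.0121 + 0.0049 + 0.0529 + 0.0729 = 0.2140
B = 1 / 0.2140 = 4.6729

4.67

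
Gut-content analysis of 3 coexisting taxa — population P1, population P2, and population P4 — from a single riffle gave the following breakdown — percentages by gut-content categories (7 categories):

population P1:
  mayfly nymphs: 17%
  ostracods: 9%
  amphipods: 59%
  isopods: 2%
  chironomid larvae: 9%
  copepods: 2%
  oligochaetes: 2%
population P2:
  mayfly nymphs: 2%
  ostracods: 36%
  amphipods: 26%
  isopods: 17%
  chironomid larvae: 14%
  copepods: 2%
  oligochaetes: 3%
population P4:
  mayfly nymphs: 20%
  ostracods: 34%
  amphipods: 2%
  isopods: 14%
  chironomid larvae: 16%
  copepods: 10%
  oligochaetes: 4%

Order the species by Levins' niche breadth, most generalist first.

Convert percentages to proportions (divide by 100).
Σp_P1ᵢ² = 0.17² + 0.09² + 0.59² + 0.02² + 0.09² + 0.02² + 0.02² = 0.0289 + 0.0081 + 0.3481 + 0.0004 + 0.0081 + 0.0004 + 0.0004 = 0.3944
B_P1 = 1 / 0.3944 = 2.5355
Σp_P2ᵢ² = 0.02² + 0.36² + 0.26² + 0.17² + 0.14² + 0.02² + 0.03² = 0.0004 + 0.1296 + 0.0676 + 0.0289 + 0.0196 + 0.0004 + 0.0009 = 0.2474
B_P2 = 1 / 0.2474 = 4.0420
Σp_P4ᵢ² = 0.20² + 0.34² + 0.02² + 0.14² + 0.16² + 0.10² + 0.04² = 0.0400 + 0.1156 + 0.0004 + 0.0196 + 0.0256 + 0.0100 + 0.0016 = 0.2128
B_P4 = 1 / 0.2128 = 4.6992
Ranking by B (broadest → narrowest): population P4 (4.70) > population P2 (4.04) > population P1 (2.54)

population P4 > population P2 > population P1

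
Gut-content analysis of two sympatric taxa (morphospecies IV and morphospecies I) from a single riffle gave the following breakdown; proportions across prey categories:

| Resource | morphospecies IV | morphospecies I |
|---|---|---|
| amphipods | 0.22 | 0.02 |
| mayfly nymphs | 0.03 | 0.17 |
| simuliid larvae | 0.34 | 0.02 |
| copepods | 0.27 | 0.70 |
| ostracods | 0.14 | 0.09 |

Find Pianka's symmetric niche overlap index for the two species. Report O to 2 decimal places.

Σ p₁ᵢp₂ᵢ = 0.0044 + 0.0051 + 0.0068 + 0.1890 + 0.0126 = 0.2179
Σp_1ᵢ² = 0.22² + 0.03² + 0.34² + 0.27² + 0.14² = 0.0484 + 0.0009 + 0.1156 + 0.0729 + 0.0196 = 0.2574
Σp_2ᵢ² = 0.02² + 0.17² + 0.02² + 0.70² + 0.09² = 0.0004 + 0.0289 + 0.0004 + 0.4900 + 0.0081 = 0.5278
O = 0.2179 / √(0.2574 × 0.5278) = 0.2179 / 0.36859 = 0.5912

0.59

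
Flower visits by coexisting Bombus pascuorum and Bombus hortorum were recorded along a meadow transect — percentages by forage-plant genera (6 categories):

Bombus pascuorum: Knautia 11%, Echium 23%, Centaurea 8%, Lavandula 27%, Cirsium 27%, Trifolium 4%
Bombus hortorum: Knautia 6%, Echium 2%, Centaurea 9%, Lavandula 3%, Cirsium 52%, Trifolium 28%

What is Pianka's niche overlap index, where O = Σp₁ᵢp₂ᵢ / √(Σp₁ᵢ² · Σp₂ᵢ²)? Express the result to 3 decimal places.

Convert percentages to proportions (divide by 100).
Σ p₁ᵢp₂ᵢ = 0.0066 + 0.0046 + 0.0072 + 0.0081 + 0.1404 + 0.0112 = 0.1781
Σp_1ᵢ² = 0.11² + 0.23² + 0.08² + 0.27² + 0.27² + 0.04² = 0.0121 + 0.0529 + 0.0064 + 0.0729 + 0.0729 + 0.0016 = 0.2188
Σp_2ᵢ² = 0.06² + 0.02² + 0.09² + 0.03² + 0.52² + 0.28² = 0.0036 + 0.0004 + 0.0081 + 0.0009 + 0.2704 + 0.0784 = 0.3618
O = 0.1781 / √(0.2188 × 0.3618) = 0.1781 / 0.281357 = 0.63300

0.633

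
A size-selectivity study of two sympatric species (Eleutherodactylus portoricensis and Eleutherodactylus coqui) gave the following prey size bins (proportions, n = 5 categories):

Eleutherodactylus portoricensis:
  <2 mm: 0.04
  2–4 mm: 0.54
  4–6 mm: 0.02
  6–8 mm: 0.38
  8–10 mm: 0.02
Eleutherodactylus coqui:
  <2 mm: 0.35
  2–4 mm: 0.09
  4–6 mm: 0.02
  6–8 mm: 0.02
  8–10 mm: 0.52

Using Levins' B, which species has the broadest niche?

Eleutherodactylus coqui

Σp_portᵢ² = 0.04² + 0.54² + 0.02² + 0.38² + 0.02² = 0.0016 + 0.2916 + 0.0004 + 0.1444 + 0.0004 = 0.4384
B_port = 1 / 0.4384 = 2.2810
Σp_coquᵢ² = 0.35² + 0.09² + 0.02² + 0.02² + 0.52² = 0.1225 + 0.0081 + 0.0004 + 0.0004 + 0.2704 = 0.4018
B_coqu = 1 / 0.4018 = 2.4888
Highest B → broadest niche (most generalist): Eleutherodactylus coqui (B = 2.49).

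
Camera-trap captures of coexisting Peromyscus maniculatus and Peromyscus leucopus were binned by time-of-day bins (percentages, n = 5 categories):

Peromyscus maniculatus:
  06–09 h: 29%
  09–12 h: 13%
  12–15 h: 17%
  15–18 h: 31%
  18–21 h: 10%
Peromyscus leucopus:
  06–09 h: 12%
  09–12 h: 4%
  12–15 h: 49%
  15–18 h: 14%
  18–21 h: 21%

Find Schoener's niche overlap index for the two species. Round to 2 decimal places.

0.57

Convert percentages to proportions (divide by 100).
Σ|p₁ᵢ − p₂ᵢ| = 0.17 + 0.09 + 0.32 + 0.17 + 0.11 = 0.86
D = 1 − ½ × 0.86 = 1 − 0.430 = 0.5700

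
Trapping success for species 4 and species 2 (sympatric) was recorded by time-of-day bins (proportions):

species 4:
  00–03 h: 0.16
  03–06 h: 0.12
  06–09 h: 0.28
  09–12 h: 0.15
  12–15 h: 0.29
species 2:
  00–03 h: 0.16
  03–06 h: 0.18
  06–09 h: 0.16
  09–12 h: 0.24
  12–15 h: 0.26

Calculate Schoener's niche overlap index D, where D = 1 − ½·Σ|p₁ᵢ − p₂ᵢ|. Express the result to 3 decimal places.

Σ|p₁ᵢ − p₂ᵢ| = 0.00 + 0.06 + 0.12 + 0.09 + 0.03 = 0.30
D = 1 − ½ × 0.30 = 1 − 0.150 = 0.85000

0.850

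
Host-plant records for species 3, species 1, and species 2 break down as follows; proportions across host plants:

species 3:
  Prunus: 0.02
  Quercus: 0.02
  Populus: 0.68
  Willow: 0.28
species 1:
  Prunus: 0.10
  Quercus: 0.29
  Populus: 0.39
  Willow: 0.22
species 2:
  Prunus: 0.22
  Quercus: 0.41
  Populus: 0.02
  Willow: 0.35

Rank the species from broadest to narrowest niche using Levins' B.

species 1 > species 2 > species 3

Σp_3ᵢ² = 0.02² + 0.02² + 0.68² + 0.28² = 0.0004 + 0.0004 + 0.4624 + 0.0784 = 0.5416
B_3 = 1 / 0.5416 = 1.8464
Σp_1ᵢ² = 0.10² + 0.29² + 0.39² + 0.22² = 0.0100 + 0.0841 + 0.1521 + 0.0484 = 0.2946
B_1 = 1 / 0.2946 = 3.3944
Σp_2ᵢ² = 0.22² + 0.41² + 0.02² + 0.35² = 0.0484 + 0.1681 + 0.0004 + 0.1225 = 0.3394
B_2 = 1 / 0.3394 = 2.9464
Ranking by B (broadest → narrowest): species 1 (3.39) > species 2 (2.95) > species 3 (1.85)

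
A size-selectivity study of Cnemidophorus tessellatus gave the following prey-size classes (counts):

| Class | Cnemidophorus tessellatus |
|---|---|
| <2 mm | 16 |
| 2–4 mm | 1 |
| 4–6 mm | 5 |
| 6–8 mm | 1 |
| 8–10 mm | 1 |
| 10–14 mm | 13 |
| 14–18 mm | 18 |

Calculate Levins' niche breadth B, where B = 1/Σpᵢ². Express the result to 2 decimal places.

3.89

Proportions for Cnemidophorus tessellatus (n=55): 16/55=0.2909, 1/55=0.0182, 5/55=0.0909, 1/55=0.0182, 1/55=0.0182, 13/55=0.2364, 18/55=0.3273
Σpᵢ² = 0.2909² + 0.0182² + 0.0909² + 0.0182² + 0.0182² + 0.2364² + 0.3273² = 0.084623 + 0.000331 + 0.008263 + 0.000331 + 0.000331 + 0.055885 + 0.107125 = 0.256889
B = 1 / 0.256889 = 3.8927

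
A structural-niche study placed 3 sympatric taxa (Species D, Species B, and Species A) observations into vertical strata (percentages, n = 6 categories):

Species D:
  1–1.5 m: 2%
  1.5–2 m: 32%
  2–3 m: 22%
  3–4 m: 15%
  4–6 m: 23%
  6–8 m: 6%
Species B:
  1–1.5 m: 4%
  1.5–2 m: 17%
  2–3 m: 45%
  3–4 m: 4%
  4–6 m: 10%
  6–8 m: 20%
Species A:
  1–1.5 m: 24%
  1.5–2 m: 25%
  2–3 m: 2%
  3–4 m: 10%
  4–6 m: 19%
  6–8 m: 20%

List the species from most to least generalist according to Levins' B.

Convert percentages to proportions (divide by 100).
Σp_Dᵢ² = 0.02² + 0.32² + 0.22² + 0.15² + 0.23² + 0.06² = 0.0004 + 0.1024 + 0.0484 + 0.0225 + 0.0529 + 0.0036 = 0.2302
B_D = 1 / 0.2302 = 4.3440
Σp_Bᵢ² = 0.04² + 0.17² + 0.45² + 0.04² + 0.10² + 0.20² = 0.0016 + 0.0289 + 0.2025 + 0.0016 + 0.0100 + 0.0400 = 0.2846
B_B = 1 / 0.2846 = 3.5137
Σp_Aᵢ² = 0.24² + 0.25² + 0.02² + 0.10² + 0.19² + 0.20² = 0.0576 + 0.0625 + 0.0004 + 0.0100 + 0.0361 + 0.0400 = 0.2066
B_A = 1 / 0.2066 = 4.8403
Ranking by B (broadest → narrowest): Species A (4.84) > Species D (4.34) > Species B (3.51)

Species A > Species D > Species B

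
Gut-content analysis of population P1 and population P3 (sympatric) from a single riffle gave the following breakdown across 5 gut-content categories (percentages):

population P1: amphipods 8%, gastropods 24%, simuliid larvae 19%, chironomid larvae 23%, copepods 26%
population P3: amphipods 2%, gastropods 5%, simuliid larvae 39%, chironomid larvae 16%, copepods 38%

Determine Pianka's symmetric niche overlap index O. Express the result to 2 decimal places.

Convert percentages to proportions (divide by 100).
Σ p₁ᵢp₂ᵢ = 0.0016 + 0.0120 + 0.0741 + 0.0368 + 0.0988 = 0.2233
Σp_1ᵢ² = 0.08² + 0.24² + 0.19² + 0.23² + 0.26² = 0.0064 + 0.0576 + 0.0361 + 0.0529 + 0.0676 = 0.2206
Σp_2ᵢ² = 0.02² + 0.05² + 0.39² + 0.16² + 0.38² = 0.0004 + 0.0025 + 0.1521 + 0.0256 + 0.1444 = 0.3250
O = 0.2233 / √(0.2206 × 0.3250) = 0.2233 / 0.26776 = 0.8340

0.83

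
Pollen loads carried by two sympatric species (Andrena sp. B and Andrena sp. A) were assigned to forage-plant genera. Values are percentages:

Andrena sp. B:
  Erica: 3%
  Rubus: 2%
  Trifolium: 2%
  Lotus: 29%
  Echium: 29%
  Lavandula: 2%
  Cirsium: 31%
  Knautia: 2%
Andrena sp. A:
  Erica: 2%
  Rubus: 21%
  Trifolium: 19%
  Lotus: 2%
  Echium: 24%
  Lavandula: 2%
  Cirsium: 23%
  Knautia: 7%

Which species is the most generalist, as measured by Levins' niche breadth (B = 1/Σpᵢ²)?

Andrena sp. A

Convert percentages to proportions (divide by 100).
Σp_Bᵢ² = 0.03² + 0.02² + 0.02² + 0.29² + 0.29² + 0.02² + 0.31² + 0.02² = 0.0009 + 0.0004 + 0.0004 + 0.0841 + 0.0841 + 0.0004 + 0.0961 + 0.0004 = 0.2668
B_B = 1 / 0.2668 = 3.7481
Σp_Aᵢ² = 0.02² + 0.21² + 0.19² + 0.02² + 0.24² + 0.02² + 0.23² + 0.07² = 0.0004 + 0.0441 + 0.0361 + 0.0004 + 0.0576 + 0.0004 + 0.0529 + 0.0049 = 0.1968
B_A = 1 / 0.1968 = 5.0813
Highest B → broadest niche (most generalist): Andrena sp. A (B = 5.08).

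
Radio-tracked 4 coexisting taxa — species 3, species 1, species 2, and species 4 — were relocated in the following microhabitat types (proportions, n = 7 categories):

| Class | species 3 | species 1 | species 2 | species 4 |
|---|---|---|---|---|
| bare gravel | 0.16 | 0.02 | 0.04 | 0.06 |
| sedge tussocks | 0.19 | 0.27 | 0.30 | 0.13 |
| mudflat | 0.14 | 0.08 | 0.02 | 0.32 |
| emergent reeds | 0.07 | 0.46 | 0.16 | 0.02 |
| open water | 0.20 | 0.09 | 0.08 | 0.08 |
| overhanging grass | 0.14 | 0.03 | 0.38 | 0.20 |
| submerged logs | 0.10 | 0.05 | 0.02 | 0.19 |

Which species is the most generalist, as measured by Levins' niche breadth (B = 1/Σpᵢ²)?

Σp_3ᵢ² = 0.16² + 0.19² + 0.14² + 0.07² + 0.20² + 0.14² + 0.10² = 0.0256 + 0.0361 + 0.0196 + 0.0049 + 0.0400 + 0.0196 + 0.0100 = 0.1558
B_3 = 1 / 0.1558 = 6.4185
Σp_1ᵢ² = 0.02² + 0.27² + 0.08² + 0.46² + 0.09² + 0.03² + 0.05² = 0.0004 + 0.0729 + 0.0064 + 0.2116 + 0.0081 + 0.0009 + 0.0025 = 0.3028
B_1 = 1 / 0.3028 = 3.3025
Σp_2ᵢ² = 0.04² + 0.30² + 0.02² + 0.16² + 0.08² + 0.38² + 0.02² = 0.0016 + 0.0900 + 0.0004 + 0.0256 + 0.0064 + 0.1444 + 0.0004 = 0.2688
B_2 = 1 / 0.2688 = 3.7202
Σp_4ᵢ² = 0.06² + 0.13² + 0.32² + 0.02² + 0.08² + 0.20² + 0.19² = 0.0036 + 0.0169 + 0.1024 + 0.0004 + 0.0064 + 0.0400 + 0.0361 = 0.2058
B_4 = 1 / 0.2058 = 4.8591
Highest B → broadest niche (most generalist): species 3 (B = 6.42).

species 3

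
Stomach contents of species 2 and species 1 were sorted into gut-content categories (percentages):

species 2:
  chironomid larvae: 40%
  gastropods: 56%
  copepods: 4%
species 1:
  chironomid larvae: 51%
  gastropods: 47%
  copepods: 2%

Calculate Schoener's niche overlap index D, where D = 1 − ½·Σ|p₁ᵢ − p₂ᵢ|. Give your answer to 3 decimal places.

Convert percentages to proportions (divide by 100).
Σ|p₁ᵢ − p₂ᵢ| = 0.11 + 0.09 + 0.02 = 0.22
D = 1 − ½ × 0.22 = 1 − 0.110 = 0.89000

0.890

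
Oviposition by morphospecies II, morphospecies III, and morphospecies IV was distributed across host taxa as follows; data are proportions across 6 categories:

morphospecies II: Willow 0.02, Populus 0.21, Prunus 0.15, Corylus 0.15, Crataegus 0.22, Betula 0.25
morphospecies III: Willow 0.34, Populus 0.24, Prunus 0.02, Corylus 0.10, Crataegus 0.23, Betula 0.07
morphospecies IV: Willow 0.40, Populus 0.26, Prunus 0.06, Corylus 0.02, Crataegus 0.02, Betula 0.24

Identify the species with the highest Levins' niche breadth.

Σp_IIᵢ² = 0.02² + 0.21² + 0.15² + 0.15² + 0.22² + 0.25² = 0.0004 + 0.0441 + 0.0225 + 0.0225 + 0.0484 + 0.0625 = 0.2004
B_II = 1 / 0.2004 = 4.9900
Σp_IIIᵢ² = 0.34² + 0.24² + 0.02² + 0.10² + 0.23² + 0.07² = 0.1156 + 0.0576 + 0.0004 + 0.0100 + 0.0529 + 0.0049 = 0.2414
B_III = 1 / 0.2414 = 4.1425
Σp_IVᵢ² = 0.40² + 0.26² + 0.06² + 0.02² + 0.02² + 0.24² = 0.1600 + 0.0676 + 0.0036 + 0.0004 + 0.0004 + 0.0576 = 0.2896
B_IV = 1 / 0.2896 = 3.4530
Highest B → broadest niche (most generalist): morphospecies II (B = 4.99).

morphospecies II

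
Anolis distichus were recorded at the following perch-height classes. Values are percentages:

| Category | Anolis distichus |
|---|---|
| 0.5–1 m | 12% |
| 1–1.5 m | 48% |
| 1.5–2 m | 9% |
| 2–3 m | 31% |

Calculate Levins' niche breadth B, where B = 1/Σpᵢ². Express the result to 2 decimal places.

Convert percentages to proportions (divide by 100).
Σpᵢ² = 0.12² + 0.48² + 0.09² + 0.31² = 0.0144 + 0.2304 + 0.0081 + 0.0961 = 0.3490
B = 1 / 0.3490 = 2.8653

2.87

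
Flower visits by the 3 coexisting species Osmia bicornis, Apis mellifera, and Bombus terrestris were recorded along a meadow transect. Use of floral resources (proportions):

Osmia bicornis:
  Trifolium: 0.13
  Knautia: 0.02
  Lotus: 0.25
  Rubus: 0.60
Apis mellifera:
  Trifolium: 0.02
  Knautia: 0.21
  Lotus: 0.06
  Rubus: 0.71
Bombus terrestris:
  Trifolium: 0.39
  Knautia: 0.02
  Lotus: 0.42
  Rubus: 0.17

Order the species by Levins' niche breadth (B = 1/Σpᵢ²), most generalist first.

Bombus terrestris > Osmia bicornis > Apis mellifera

Σp_bicoᵢ² = 0.13² + 0.02² + 0.25² + 0.60² = 0.0169 + 0.0004 + 0.0625 + 0.3600 = 0.4398
B_bico = 1 / 0.4398 = 2.2738
Σp_mellᵢ² = 0.02² + 0.21² + 0.06² + 0.71² = 0.0004 + 0.0441 + 0.0036 + 0.5041 = 0.5522
B_mell = 1 / 0.5522 = 1.8109
Σp_terrᵢ² = 0.39² + 0.02² + 0.42² + 0.17² = 0.1521 + 0.0004 + 0.1764 + 0.0289 = 0.3578
B_terr = 1 / 0.3578 = 2.7949
Ranking by B (broadest → narrowest): Bombus terrestris (2.79) > Osmia bicornis (2.27) > Apis mellifera (1.81)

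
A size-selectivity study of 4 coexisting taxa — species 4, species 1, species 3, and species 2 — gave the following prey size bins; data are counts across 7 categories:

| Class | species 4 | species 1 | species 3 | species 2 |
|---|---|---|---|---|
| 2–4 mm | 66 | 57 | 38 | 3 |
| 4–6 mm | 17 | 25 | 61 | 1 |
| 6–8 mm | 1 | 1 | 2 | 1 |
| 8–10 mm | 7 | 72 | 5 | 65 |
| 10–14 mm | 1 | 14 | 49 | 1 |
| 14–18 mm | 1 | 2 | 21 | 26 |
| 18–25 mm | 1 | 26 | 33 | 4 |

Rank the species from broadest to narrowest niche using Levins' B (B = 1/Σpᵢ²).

species 3 > species 1 > species 2 > species 4

Proportions for species 4 (n=94): 66/94=0.7021, 17/94=0.1809, 1/94=0.0106, 7/94=0.0745, 1/94=0.0106, 1/94=0.0106, 1/94=0.0106
Proportions for species 1 (n=197): 57/197=0.2893, 25/197=0.1269, 1/197=0.0051, 72/197=0.3655, 14/197=0.0711, 2/197=0.0102, 26/197=0.1320
Proportions for species 3 (n=209): 38/209=0.1818, 61/209=0.2919, 2/209=0.0096, 5/209=0.0239, 49/209=0.2344, 21/209=0.1005, 33/209=0.1579
Proportions for species 2 (n=101): 3/101=0.0297, 1/101=0.0099, 1/101=0.0099, 65/101=0.6436, 1/101=0.0099, 26/101=0.2574, 4/101=0.0396
Σp_4ᵢ² = 0.7021² + 0.1809² + 0.0106² + 0.0745² + 0.0106² + 0.0106² + 0.0106² = 0.492944 + 0.032725 + 0.000112 + 0.005550 + 0.000112 + 0.000112 + 0.000112 = 0.531667
B_4 = 1 / 0.531667 = 1.8809
Σp_1ᵢ² = 0.2893² + 0.1269² + 0.0051² + 0.3655² + 0.0711² + 0.0102² + 0.1320² = 0.083694 + 0.016104 + 0.000026 + 0.133590 + 0.005055 + 0.000104 + 0.017424 = 0.255997
B_1 = 1 / 0.255997 = 3.9063
Σp_3ᵢ² = 0.1818² + 0.2919² + 0.0096² + 0.0239² + 0.2344² + 0.1005² + 0.1579² = 0.033051 + 0.085206 + 0.000092 + 0.000571 + 0.054943 + 0.010100 + 0.024932 = 0.208895
B_3 = 1 / 0.208895 = 4.7871
Σp_2ᵢ² = 0.0297² + 0.0099² + 0.0099² + 0.6436² + 0.0099² + 0.2574² + 0.0396² = 0.000882 + 0.000098 + 0.000098 + 0.414221 + 0.000098 + 0.066255 + 0.001568 = 0.483220
B_2 = 1 / 0.483220 = 2.0695
Ranking by B (broadest → narrowest): species 3 (4.79) > species 1 (3.91) > species 2 (2.07) > species 4 (1.88)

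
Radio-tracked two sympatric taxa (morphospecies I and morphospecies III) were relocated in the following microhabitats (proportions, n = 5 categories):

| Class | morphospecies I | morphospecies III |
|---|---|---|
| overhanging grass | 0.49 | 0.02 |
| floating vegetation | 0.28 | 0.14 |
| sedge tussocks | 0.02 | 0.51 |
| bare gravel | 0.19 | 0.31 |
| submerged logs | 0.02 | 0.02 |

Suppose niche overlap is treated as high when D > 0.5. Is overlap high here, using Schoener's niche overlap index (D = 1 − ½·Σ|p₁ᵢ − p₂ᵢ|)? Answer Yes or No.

Σ|p₁ᵢ − p₂ᵢ| = 0.47 + 0.14 + 0.49 + 0.12 + 0.00 = 1.22
D = 1 − ½ × 1.22 = 1 − 0.610 = 0.3900
D = 0.3900 < 0.5 → No.

No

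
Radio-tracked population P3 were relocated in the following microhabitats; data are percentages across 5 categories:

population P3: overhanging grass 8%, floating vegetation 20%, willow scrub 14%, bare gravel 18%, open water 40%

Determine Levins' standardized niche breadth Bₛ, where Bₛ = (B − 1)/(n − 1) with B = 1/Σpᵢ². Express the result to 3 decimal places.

0.717

Convert percentages to proportions (divide by 100).
Σpᵢ² = 0.08² + 0.20² + 0.14² + 0.18² + 0.40² = 0.0064 + 0.0400 + 0.0196 + 0.0324 + 0.1600 = 0.2584
B = 1 / 0.2584 = 3.86997
Bₛ = (B − 1)/(n − 1) = (3.86997 − 1)/(5 − 1) = 2.86997/4 = 0.71749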